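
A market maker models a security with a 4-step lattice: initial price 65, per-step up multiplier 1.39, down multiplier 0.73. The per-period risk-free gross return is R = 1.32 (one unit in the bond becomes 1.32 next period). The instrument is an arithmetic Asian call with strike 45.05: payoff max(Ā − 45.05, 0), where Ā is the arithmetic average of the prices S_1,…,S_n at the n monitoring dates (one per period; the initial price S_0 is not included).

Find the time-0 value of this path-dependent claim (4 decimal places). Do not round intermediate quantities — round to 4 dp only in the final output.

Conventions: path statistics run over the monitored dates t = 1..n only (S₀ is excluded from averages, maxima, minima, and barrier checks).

Risk-neutral up-probability p* = (R−d)/(u−d) = (1.32−0.73)/(1.39−0.73) = 0.8939; the claim prices as the p*-weighted sum of path payoffs discounted by R^4.
Enumerate all 2^4 = 16 price paths (U = up ×1.39, D = down ×0.73); each path with k up-moves has probability p*^k·(1−p*)^(4−k).
DDDD: Ā=31.4584, payoff=0.0000, prob=0.000127
UDDD: Ā=59.9002, payoff=14.8502, prob=0.001067
DUDD: Ā=49.1752, payoff=4.1252, prob=0.001067
UUDD: Ā=93.6349, payoff=48.5849, prob=0.008989
DDUD: Ā=41.3459, payoff=0.0000, prob=0.001067
UDUD: Ā=78.7272, payoff=33.6772, prob=0.008989
DUUD: Ā=68.0022, payoff=22.9522, prob=0.008989
UUUD: Ā=129.4836, payoff=84.4336, prob=0.075767
DDDU: Ā=35.6306, payoff=0.0000, prob=0.001067
UDDU: Ā=67.8445, payoff=22.7945, prob=0.008989
DUDU: Ā=57.1195, payoff=12.0695, prob=0.008989
UUDU: Ā=108.7618, payoff=63.7118, prob=0.075767
DDUU: Ā=49.2903, payoff=4.2403, prob=0.008989
UDUU: Ā=93.8541, payoff=48.8041, prob=0.075767
DUUU: Ā=83.1291, payoff=38.0791, prob=0.075767
UUUU: Ā=158.2869, payoff=113.2369, prob=0.638605
Price = Σ prob·payoff / R^4 = 91.438510 / 3.035958 = 30.1185

price = 30.1185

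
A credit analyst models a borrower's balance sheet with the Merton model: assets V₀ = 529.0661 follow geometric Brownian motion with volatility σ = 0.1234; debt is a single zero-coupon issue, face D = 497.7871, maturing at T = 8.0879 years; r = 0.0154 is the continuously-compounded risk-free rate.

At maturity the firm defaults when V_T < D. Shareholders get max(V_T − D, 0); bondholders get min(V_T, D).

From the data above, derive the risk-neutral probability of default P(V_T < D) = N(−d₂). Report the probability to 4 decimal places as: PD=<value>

PD=0.3620

Equity is a call on the firm's assets struck at D = 497.7871:
d₁ = [ln(V₀/D) + (r + σ²/2)T] / (σ√T)
   = [ln(529.0661/497.7871) + (0.0154 + 0.5·0.1234²)·8.0879] / (0.1234·√8.0879)
   = [0.060941 + 0.186133] / 0.350940 = 0.704035
d₂ = d₁ − σ√T = 0.704035 − 0.350940 = 0.353095
risk-neutral PD = N(−d₂) = N(-0.353095) = 0.362009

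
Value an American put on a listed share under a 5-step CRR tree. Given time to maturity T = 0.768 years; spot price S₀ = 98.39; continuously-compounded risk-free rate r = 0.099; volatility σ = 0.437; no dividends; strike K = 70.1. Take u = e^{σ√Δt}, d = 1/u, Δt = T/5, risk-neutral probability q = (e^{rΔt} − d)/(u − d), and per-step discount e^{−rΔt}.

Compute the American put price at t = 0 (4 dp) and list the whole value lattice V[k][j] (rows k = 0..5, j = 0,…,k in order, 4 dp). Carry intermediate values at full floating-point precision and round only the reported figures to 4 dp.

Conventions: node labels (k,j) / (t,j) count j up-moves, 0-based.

Δt=0.15360  u=1.18681  d=0.84260  q=0.50180  discount=0.98491
step 5 (expiry): payoffs max(K−S,0) = 28.3125 11.2416 0.0000 0.0000 0.0000 0.0000
k=4: (k=4,j=0): S=49.5938, K−S=20.5062, hold=19.4483 ⇒ V=20.5062 exercise | (k=4,j=1): S=69.8537, K−S=0.2463, hold=5.5160 ⇒ V=5.5160 continue | (k=4,j=2): S=98.3900, K−S=0.0000, hold=0.0000 ⇒ V=0.0000 continue | (k=4,j=3): S=138.5839, K−S=0.0000, hold=0.0000 ⇒ V=0.0000 continue | (k=4,j=4): S=195.1976, K−S=0.0000, hold=0.0000 ⇒ V=0.0000 continue
k=3: (k=3,j=0): S=58.8584, K−S=11.2416, hold=12.7882 ⇒ V=12.7882 continue | (k=3,j=1): S=82.9030, K−S=0.0000, hold=2.7066 ⇒ V=2.7066 continue | (k=3,j=2): S=116.7702, K−S=0.0000, hold=0.0000 ⇒ V=0.0000 continue | (k=3,j=3): S=164.4726, K−S=0.0000, hold=0.0000 ⇒ V=0.0000 continue
k=2: (k=2,j=0): S=69.8537, K−S=0.2463, hold=7.6126 ⇒ V=7.6126 continue | (k=2,j=1): S=98.3900, K−S=0.0000, hold=1.3281 ⇒ V=1.3281 continue | (k=2,j=2): S=138.5839, K−S=0.0000, hold=0.0000 ⇒ V=0.0000 continue
k=1: (k=1,j=0): S=82.9030, K−S=0.0000, hold=4.3917 ⇒ V=4.3917 continue | (k=1,j=1): S=116.7702, K−S=0.0000, hold=0.6517 ⇒ V=0.6517 continue
k=0: (k=0,j=0): S=98.3900, K−S=0.0000, hold=2.4770 ⇒ V=2.4770 continue

price = 2.4770
tree:
2.4770
4.3917 0.6517
7.6126 1.3281 0.0000
12.7882 2.7066 0.0000 0.0000
20.5062 5.5160 0.0000 0.0000 0.0000
28.3125 11.2416 0.0000 0.0000 0.0000 0.0000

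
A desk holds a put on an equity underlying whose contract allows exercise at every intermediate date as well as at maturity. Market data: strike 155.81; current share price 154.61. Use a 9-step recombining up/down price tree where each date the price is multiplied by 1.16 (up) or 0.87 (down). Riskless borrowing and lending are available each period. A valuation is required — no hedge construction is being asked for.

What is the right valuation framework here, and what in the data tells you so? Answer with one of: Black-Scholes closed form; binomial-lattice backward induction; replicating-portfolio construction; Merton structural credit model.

Key observation: early exercise of the strike-155.81 put must be checked at each of the 9 dates (spot 154.61), which forces a node-by-node comparison of intrinsic and continuation value backward from expiry.

framework: binomial-lattice backward induction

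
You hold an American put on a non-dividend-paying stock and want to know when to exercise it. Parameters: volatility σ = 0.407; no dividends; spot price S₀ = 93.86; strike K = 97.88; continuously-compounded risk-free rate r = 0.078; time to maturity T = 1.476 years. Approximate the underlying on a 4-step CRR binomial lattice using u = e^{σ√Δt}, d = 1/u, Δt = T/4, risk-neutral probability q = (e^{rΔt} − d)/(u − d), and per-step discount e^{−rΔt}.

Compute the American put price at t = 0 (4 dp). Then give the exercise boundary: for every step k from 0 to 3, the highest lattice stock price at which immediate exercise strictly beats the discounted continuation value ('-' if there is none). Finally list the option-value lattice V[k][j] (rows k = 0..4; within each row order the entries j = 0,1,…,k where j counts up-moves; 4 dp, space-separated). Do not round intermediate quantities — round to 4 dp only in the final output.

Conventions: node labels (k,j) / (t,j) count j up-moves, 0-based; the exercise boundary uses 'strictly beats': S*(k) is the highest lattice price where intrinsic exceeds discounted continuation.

price = 16.0497
boundary = - - 57.2448 73.3007
tree:
16.0497
26.1201 6.7992
40.6352 12.9623 0.9604
53.1742 24.5793 1.9648 0.0000
62.9666 40.6352 4.0200 0.0000 0.0000

params: Δt=0.36900 u=1.28048 d=0.78096 q=0.49696 e^(-rΔt)=0.97163
t_4 payoffs: 62.9666 40.6352 4.0200 0.0000 0.0000
t_3: node(3,0) S=44.7058 payoff=53.1742 vs cont=50.3972 → 53.1742 [stop]  node(3,1) S=73.3007 payoff=24.5793 vs cont=21.8022 → 24.5793 [stop]  node(3,2) S=120.1857 payoff=0.0000 vs cont=1.9648 → 1.9648 [wait]  node(3,3) S=197.0594 payoff=0.0000 vs cont=0.0000 → 0.0000 [wait]  ⇒ S*(3)=73.3007
t_2: node(2,0) S=57.2448 payoff=40.6352 vs cont=37.8582 → 40.6352 [stop]  node(2,1) S=93.8600 payoff=4.0200 vs cont=12.9623 → 12.9623 [wait]  node(2,2) S=153.8952 payoff=0.0000 vs cont=0.9604 → 0.9604 [wait]  ⇒ S*(2)=57.2448
t_1: node(1,0) S=73.3007 payoff=24.5793 vs cont=26.1201 → 26.1201 [wait]  node(1,1) S=120.1857 payoff=0.0000 vs cont=6.7992 → 6.7992 [wait]  ⇒ S*(1)=-
t_0: node(0,0) S=93.8600 payoff=4.0200 vs cont=16.0497 → 16.0497 [wait]  ⇒ S*(0)=-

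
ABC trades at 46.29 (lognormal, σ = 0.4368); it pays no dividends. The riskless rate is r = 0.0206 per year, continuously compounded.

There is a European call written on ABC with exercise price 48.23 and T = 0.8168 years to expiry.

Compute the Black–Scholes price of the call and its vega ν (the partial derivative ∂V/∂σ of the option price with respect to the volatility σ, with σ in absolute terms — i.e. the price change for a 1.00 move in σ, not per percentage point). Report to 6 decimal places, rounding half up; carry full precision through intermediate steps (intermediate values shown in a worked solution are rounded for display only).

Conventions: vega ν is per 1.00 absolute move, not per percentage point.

price = 6.777921
ν = 16.536299

σ√T = 0.4368·√0.8168 = 0.394767
d₁ = (ln(S/K) + (r+σ²/2)T) / (σ√T) = (ln(46.29/48.23) + (0.0206+0.4368²/2)·0.8168) / 0.394767 = (-0.041055 + 0.094746) / 0.394767 = 0.136007
d₂ = d₁ − σ√T = 0.136007 − 0.394767 = -0.258759
e^{−rT} = 0.983315
N(d₁) = 0.554092,  N(d₂) = 0.397910
Call price V = S·N(d₁) − K·e^{−rT}·N(d₂) = 25.648931 − 18.871010 = 6.777921
φ(d₁) = (1/√(2π))·e^{−d₁²/2} = 0.395269
ν = S·φ(d₁)·√T = 16.536299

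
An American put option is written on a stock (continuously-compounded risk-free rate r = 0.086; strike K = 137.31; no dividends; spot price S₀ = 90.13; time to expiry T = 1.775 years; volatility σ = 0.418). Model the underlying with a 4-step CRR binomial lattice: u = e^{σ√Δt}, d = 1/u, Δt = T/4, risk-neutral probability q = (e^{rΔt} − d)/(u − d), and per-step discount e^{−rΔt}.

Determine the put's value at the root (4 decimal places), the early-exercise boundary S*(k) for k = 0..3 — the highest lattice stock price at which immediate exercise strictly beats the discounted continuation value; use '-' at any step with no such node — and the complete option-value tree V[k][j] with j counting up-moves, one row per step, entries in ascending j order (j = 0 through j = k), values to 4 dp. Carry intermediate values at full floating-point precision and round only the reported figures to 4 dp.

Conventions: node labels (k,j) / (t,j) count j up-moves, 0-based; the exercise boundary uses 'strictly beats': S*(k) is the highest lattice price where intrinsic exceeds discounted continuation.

price = 47.1800
boundary = 90.1300 68.2245 90.1300 68.2245
tree:
47.1800
69.0855 27.9779
85.6670 47.1800 10.9374
98.2184 69.0855 22.7162 0.0000
107.7194 85.6670 47.1800 0.0000 0.0000

Δt=0.44375  u=1.32108  d=0.75696  q=0.49979  discount=0.96256
step 4 (expiry): payoffs max(K−S,0) = 107.7194 85.6670 47.1800 0.0000 0.0000
step 3: (k=3,j=0): S=39.0916, K−S=98.2184, hold=93.0771 ⇒ V=98.2184 exercise | (k=3,j=1): S=68.2245, K−S=69.0855, hold=63.9441 ⇒ V=69.0855 exercise | (k=3,j=2): S=119.0689, K−S=18.2411, hold=22.7162 ⇒ V=22.7162 continue | (k=3,j=3): S=207.8049, K−S=0.0000, hold=0.0000 ⇒ V=0.0000 continue  boundary S*=68.2245
step 2: (k=2,j=0): S=51.6430, K−S=85.6670, hold=80.5256 ⇒ V=85.6670 exercise | (k=2,j=1): S=90.1300, K−S=47.1800, hold=44.1915 ⇒ V=47.1800 exercise | (k=2,j=2): S=157.2994, K−S=0.0000, hold=10.9374 ⇒ V=10.9374 continue  boundary S*=90.1300
step 1: (k=1,j=0): S=68.2245, K−S=69.0855, hold=63.9441 ⇒ V=69.0855 exercise | (k=1,j=1): S=119.0689, K−S=18.2411, hold=27.9779 ⇒ V=27.9779 continue  boundary S*=68.2245
step 0: (k=0,j=0): S=90.1300, K−S=47.1800, hold=46.7228 ⇒ V=47.1800 exercise  boundary S*=90.1300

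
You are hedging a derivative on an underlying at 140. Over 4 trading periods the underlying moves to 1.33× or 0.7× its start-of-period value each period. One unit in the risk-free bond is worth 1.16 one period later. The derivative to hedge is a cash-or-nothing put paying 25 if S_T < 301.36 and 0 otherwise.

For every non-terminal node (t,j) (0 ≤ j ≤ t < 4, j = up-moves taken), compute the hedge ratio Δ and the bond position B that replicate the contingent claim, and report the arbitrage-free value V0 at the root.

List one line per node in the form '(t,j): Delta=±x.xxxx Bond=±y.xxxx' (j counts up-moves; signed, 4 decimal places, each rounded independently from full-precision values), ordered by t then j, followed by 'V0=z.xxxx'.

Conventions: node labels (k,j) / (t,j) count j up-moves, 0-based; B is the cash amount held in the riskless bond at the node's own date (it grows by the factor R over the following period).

(0,0): Delta=-0.0707 Bond=19.7792
(1,0): Delta=0.0000 Bond=16.0164
(1,1): Delta=-0.0844 Bond=25.5041
(2,0): Delta=0.0000 Bond=18.5791
(2,1): Delta=0.0000 Bond=18.5791
(2,2): Delta=-0.1009 Bond=33.6520
(3,0): Delta=0.0000 Bond=21.5517
(3,1): Delta=0.0000 Bond=21.5517
(3,2): Delta=0.0000 Bond=21.5517
(3,3): Delta=-0.1205 Bond=45.4981
V0=9.8828

The replicating-portfolio and risk-neutral prices coincide; use p* = (1.16−0.7)/(1.33−0.7) = 0.7302 for the latter.
Payoffs at expiry: V(4,0)=25.0000, V(4,1)=25.0000, V(4,2)=25.0000, V(4,3)=25.0000, V(4,4)=0.0000
(3,0): S=48.0200. Δ = (V_up−V_dn)/(S_up−S_dn) = (25.0000−25.0000)/(63.8666−33.6140) = 0.0000. V = [p*·25.0000 + (1−p*)·25.0000]/1.16 = 21.5517. B = V − Δ·S = 21.5517.
(3,1): S=91.2380. Δ = (V_up−V_dn)/(S_up−S_dn) = (25.0000−25.0000)/(121.3465−63.8666) = 0.0000. V = [p*·25.0000 + (1−p*)·25.0000]/1.16 = 21.5517. B = V − Δ·S = 21.5517.
(3,2): S=173.3522. Δ = (V_up−V_dn)/(S_up−S_dn) = (25.0000−25.0000)/(230.5584−121.3465) = 0.0000. V = [p*·25.0000 + (1−p*)·25.0000]/1.16 = 21.5517. B = V − Δ·S = 21.5517.
(3,3): S=329.3692. Δ = (V_up−V_dn)/(S_up−S_dn) = (0.0000−25.0000)/(438.0610−230.5584) = -0.1205. V = [p*·0.0000 + (1−p*)·25.0000]/1.16 = 5.8155. B = V − Δ·S = 45.4981.
(2,0): S=68.6000. Δ = (V_up−V_dn)/(S_up−S_dn) = (21.5517−21.5517)/(91.2380−48.0200) = 0.0000. V = [p*·21.5517 + (1−p*)·21.5517]/1.16 = 18.5791. B = V − Δ·S = 18.5791.
(2,1): S=130.3400. Δ = (V_up−V_dn)/(S_up−S_dn) = (21.5517−21.5517)/(173.3522−91.2380) = 0.0000. V = [p*·21.5517 + (1−p*)·21.5517]/1.16 = 18.5791. B = V − Δ·S = 18.5791.
(2,2): S=247.6460. Δ = (V_up−V_dn)/(S_up−S_dn) = (5.8155−21.5517)/(329.3692−173.3522) = -0.1009. V = [p*·5.8155 + (1−p*)·21.5517]/1.16 = 8.6740. B = V − Δ·S = 33.6520.
(1,0): S=98.0000. Δ = (V_up−V_dn)/(S_up−S_dn) = (18.5791−18.5791)/(130.3400−68.6000) = 0.0000. V = [p*·18.5791 + (1−p*)·18.5791]/1.16 = 16.0164. B = V − Δ·S = 16.0164.
(1,1): S=186.2000. Δ = (V_up−V_dn)/(S_up−S_dn) = (8.6740−18.5791)/(247.6460−130.3400) = -0.0844. V = [p*·8.6740 + (1−p*)·18.5791]/1.16 = 9.7817. B = V − Δ·S = 25.5041.
(0,0): S=140.0000. Δ = (V_up−V_dn)/(S_up−S_dn) = (9.7817−16.0164)/(186.2000−98.0000) = -0.0707. V = [p*·9.7817 + (1−p*)·16.0164]/1.16 = 9.8828. B = V − Δ·S = 19.7792.
As a check, the time-0 holding Δ(0,0)·S0 + B(0,0) comes to 9.8828 — exactly V0.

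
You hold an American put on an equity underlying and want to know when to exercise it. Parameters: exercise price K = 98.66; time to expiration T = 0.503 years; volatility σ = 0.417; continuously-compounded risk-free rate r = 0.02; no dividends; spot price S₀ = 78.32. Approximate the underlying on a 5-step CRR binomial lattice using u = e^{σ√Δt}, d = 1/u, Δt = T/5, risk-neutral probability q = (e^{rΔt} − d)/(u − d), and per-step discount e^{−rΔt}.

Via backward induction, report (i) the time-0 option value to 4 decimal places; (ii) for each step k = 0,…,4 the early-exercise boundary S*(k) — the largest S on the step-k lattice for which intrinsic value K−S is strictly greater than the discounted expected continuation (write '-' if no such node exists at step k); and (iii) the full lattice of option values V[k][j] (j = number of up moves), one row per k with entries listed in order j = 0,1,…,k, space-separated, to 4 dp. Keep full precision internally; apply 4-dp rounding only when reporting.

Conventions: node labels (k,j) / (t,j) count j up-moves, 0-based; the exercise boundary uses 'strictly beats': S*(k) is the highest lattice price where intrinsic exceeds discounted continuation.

Δt=0.10060  u=1.14141  d=0.87611  q=0.47457  discount=0.99799
step 5 (expiry): payoffs max(K−S,0) = 58.2332 45.9915 30.0430 9.2650 0.0000 0.0000
step 4: (k=4,j=0): S=46.1435, K−S=52.5165, hold=52.3182 ⇒ V=52.5165 exercise | (k=4,j=1): S=60.1162, K−S=38.5438, hold=38.3455 ⇒ V=38.5438 exercise | (k=4,j=2): S=78.3200, K−S=20.3400, hold=20.1417 ⇒ V=20.3400 exercise | (k=4,j=3): S=102.0361, K−S=0.0000, hold=4.8583 ⇒ V=4.8583 continue | (k=4,j=4): S=132.9338, K−S=0.0000, hold=0.0000 ⇒ V=0.0000 continue  boundary S*=78.3200
step 3: (k=3,j=0): S=52.6685, K−S=45.9915, hold=45.7932 ⇒ V=45.9915 exercise | (k=3,j=1): S=68.6170, K−S=30.0430, hold=29.8446 ⇒ V=30.0430 exercise | (k=3,j=2): S=89.3950, K−S=9.2650, hold=12.9667 ⇒ V=12.9667 continue | (k=3,j=3): S=116.4648, K−S=0.0000, hold=2.5475 ⇒ V=2.5475 continue  boundary S*=68.6170
step 2: (k=2,j=0): S=60.1162, K−S=38.5438, hold=38.3455 ⇒ V=38.5438 exercise | (k=2,j=1): S=78.3200, K−S=20.3400, hold=21.8949 ⇒ V=21.8949 continue | (k=2,j=2): S=102.0361, K−S=0.0000, hold=8.0059 ⇒ V=8.0059 continue  boundary S*=60.1162
step 1: (k=1,j=0): S=68.6170, K−S=30.0430, hold=30.5811 ⇒ V=30.5811 continue | (k=1,j=1): S=89.3950, K−S=9.2650, hold=15.2728 ⇒ V=15.2728 continue  boundary S*=-
step 0: (k=0,j=0): S=78.3200, K−S=20.3400, hold=23.2693 ⇒ V=23.2693 continue  boundary S*=-

price = 23.2693
boundary = - - 60.1162 68.6170 78.3200
tree:
23.2693
30.5811 15.2728
38.5438 21.8949 8.0059
45.9915 30.0430 12.9667 2.5475
52.5165 38.5438 20.3400 4.8583 0.0000
58.2332 45.9915 30.0430 9.2650 0.0000 0.0000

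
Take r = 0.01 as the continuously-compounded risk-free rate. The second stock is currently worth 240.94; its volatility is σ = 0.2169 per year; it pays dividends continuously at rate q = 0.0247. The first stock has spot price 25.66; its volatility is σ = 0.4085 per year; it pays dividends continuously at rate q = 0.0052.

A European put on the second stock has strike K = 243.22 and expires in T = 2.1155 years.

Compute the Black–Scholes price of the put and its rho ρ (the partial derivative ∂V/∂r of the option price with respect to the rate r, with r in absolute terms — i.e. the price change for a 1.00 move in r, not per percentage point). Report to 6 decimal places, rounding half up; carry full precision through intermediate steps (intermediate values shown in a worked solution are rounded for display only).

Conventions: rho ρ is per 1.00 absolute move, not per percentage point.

σ√T = 0.2169·√2.1155 = 0.315476
d₁ = (ln(S/K) + (r−q+σ²/2)T) / (σ√T) = (ln(240.94/243.22) + (0.01−0.0247+0.2169²/2)·2.1155) / 0.315476 = (-0.009418 + 0.018665) / 0.315476 = 0.029309
d₂ = d₁ − σ√T = 0.029309 − 0.315476 = -0.286167
e^{−rT} = 0.979067
e^{−qT} = 0.949089
N(−d₁) = 0.488309,  N(−d₂) = 0.612625
Put price V = K·e^{−rT}·N(−d₂) − S·e^{−qT}·N(−d₁) = 145.883590 − 111.663354 = 34.220236
ρ = −K·T·e^{−rT}·N(−d₂) = -308.616734

price = 34.220236
ρ = -308.616734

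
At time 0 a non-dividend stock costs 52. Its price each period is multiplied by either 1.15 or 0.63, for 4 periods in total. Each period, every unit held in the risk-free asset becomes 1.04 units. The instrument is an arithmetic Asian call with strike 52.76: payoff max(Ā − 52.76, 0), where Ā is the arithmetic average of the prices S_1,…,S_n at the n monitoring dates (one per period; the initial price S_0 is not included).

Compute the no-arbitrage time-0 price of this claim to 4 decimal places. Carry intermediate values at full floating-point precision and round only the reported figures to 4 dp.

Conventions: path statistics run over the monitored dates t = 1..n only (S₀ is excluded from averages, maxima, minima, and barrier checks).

price = 8.4976

No-arbitrage gives p* = (R−d)/(u−d) = 0.7885: enumerate every path, weight its payoff by its p*-probability, and discount by R^4.
Enumerate all 2^4 = 16 price paths (U = up ×1.15, D = down ×0.63); each path with k up-moves has probability p*^k·(1−p*)^(4−k).
DDDD: Ā=18.6482, payoff=0.0000, prob=0.002002
UDDD: Ā=34.0404, payoff=0.0000, prob=0.007464
DUDD: Ā=27.2804, payoff=0.0000, prob=0.007464
UUDD: Ā=49.7975, payoff=0.0000, prob=0.027819
DDUD: Ā=23.0216, payoff=0.0000, prob=0.007464
UDUD: Ā=42.0235, payoff=0.0000, prob=0.027819
DUUD: Ā=35.2635, payoff=0.0000, prob=0.027819
UUUD: Ā=64.3698, payoff=11.6098, prob=0.103689
DDDU: Ā=20.3385, payoff=0.0000, prob=0.007464
UDDU: Ā=37.1259, payoff=0.0000, prob=0.027819
DUDU: Ā=30.3659, payoff=0.0000, prob=0.027819
UUDU: Ā=55.4297, payoff=2.6697, prob=0.103689
DDUU: Ā=26.1071, payoff=0.0000, prob=0.027819
UDUU: Ā=47.6557, payoff=0.0000, prob=0.103689
DUUU: Ā=40.8957, payoff=0.0000, prob=0.103689
UUUU: Ā=74.6510, payoff=21.8910, prob=0.386476
Price = Σ prob·payoff / R^4 = 9.940949 / 1.169859 = 8.4976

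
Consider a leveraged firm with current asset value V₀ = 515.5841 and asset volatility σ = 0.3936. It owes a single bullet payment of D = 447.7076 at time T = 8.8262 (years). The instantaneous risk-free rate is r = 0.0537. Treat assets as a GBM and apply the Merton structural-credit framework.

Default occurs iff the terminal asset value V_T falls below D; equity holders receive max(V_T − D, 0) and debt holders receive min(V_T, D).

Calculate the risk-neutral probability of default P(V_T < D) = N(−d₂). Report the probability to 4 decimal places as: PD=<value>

Apply the equity-as-call identities (strike 447.7076, horizon 8.8262 years):
d₁ = [ln(V₀/D) + (r + σ²/2)T] / (σ√T)
   = [ln(515.5841/447.7076) + (0.0537 + 0.5·0.3936²)·8.8262] / (0.3936·√8.8262)
   = [0.141160 + 1.157649] / 1.169343 = 1.110717
d₂ = d₁ − σ√T = 1.110717 − 1.169343 = -0.058627
risk-neutral PD = N(−d₂) = N(0.058627) = 0.523375

PD=0.5234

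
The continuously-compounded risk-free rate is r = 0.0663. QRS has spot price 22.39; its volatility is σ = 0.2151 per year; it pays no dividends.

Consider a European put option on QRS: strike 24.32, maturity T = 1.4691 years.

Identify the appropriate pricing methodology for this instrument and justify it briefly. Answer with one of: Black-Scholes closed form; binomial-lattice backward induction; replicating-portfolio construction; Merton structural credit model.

framework: Black-Scholes closed form

Key observation: a European-exercise option on QRS struck at 24.32 — a GBM underlying with constant parameters — admits an analytic price: the data contain no early exercise, no discrete tree, no debt structure.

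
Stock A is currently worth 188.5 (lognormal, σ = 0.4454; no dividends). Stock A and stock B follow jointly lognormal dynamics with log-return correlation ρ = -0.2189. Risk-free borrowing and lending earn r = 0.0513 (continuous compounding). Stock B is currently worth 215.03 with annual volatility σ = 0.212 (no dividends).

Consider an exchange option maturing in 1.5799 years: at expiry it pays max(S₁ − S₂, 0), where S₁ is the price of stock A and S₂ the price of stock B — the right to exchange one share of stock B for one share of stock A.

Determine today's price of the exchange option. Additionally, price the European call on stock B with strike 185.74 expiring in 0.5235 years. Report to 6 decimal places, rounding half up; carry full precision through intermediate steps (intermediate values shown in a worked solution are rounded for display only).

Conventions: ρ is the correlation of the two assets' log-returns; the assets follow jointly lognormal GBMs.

σ_eff = √(σ₁² + σ₂² − 2ρσ₁σ₂) = √(0.4454² + 0.212² − 2·-0.2189·0.4454·0.212) = 0.533539
d₁ = (ln(S₁/S₂) + (q₂ − q₁ + σ_eff²/2)T) / (σ_eff√T) = (ln(188.5/215.03) + (0.0 − 0.0 + 0.142332)·1.5799) / 0.670627 = 0.138961
d₂ = d₁ − σ_eff√T = 0.138961 − 0.670627 = -0.531666
N(d₁) = 0.555260,  N(d₂) = 0.297479
V = S₁·e^{−q₁T}·N(d₁) − S₂·e^{−q₂T}·N(d₂) = 104.666417 − 63.966803 = 40.699614
[vanilla: stock B call K=185.74]
σ√T = 0.212·√0.5235 = 0.153389
d₁ = (ln(S/K) + (r+σ²/2)T) / (σ√T) = (ln(215.03/185.74) + (0.0513+0.212²/2)·0.5235) / 0.153389 = (0.146430 + 0.038620) / 0.153389 = 1.206406
d₂ = d₁ − σ√T = 1.206406 − 0.153389 = 1.053017
e^{−rT} = 0.973502
N(d₁) = 0.886169,  N(d₂) = 0.853833
price = S·N(d₁) − K·e^{−rT}·N(d₂) = 190.553014 − 154.388633 = 36.164381

exchange price = 40.699614
price(stock B call K=185.74) = 36.164381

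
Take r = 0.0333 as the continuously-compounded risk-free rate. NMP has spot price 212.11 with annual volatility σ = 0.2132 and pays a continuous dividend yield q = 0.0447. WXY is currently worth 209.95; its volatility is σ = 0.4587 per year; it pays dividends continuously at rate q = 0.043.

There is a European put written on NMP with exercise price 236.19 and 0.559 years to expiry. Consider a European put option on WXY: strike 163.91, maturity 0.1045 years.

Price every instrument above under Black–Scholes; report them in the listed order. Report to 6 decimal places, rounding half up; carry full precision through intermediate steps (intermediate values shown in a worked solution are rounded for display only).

price(NMP put K=236.19) = 29.815493
price(WXY put K=163.91) = 0.547380

[NMP put K=236.19]
σ√T = 0.2132·√0.559 = 0.159402
d₁ = (ln(S/K) + (r−q+σ²/2)T) / (σ√T) = (ln(212.11/236.19) + (0.0333−0.0447+0.2132²/2)·0.559) / 0.159402 = (-0.107532 + 0.006332) / 0.159402 = -0.634872
d₂ = d₁ − σ√T = -0.634872 − 0.159402 = -0.794274
e^{−rT} = 0.981557
e^{−qT} = 0.975322
N(−d₁) = 0.737244,  N(−d₂) = 0.786482
price = K·e^{−rT}·N(−d₂) − S·e^{−qT}·N(−d₁) = 182.333302 − 152.517808 = 29.815493
[WXY put K=163.91]
σ√T = 0.4587·√0.1045 = 0.148281
d₁ = (ln(S/K) + (r−q+σ²/2)T) / (σ√T) = (ln(209.95/163.91) + (0.0333−0.043+0.4587²/2)·0.1045) / 0.148281 = (0.247552 + 0.009980) / 0.148281 = 1.736778
d₂ = d₁ − σ√T = 1.736778 − 0.148281 = 1.588496
e^{−rT} = 0.996526
e^{−qT} = 0.995517
N(−d₁) = 0.041213,  N(−d₂) = 0.056087
price = K·e^{−rT}·N(−d₂) − S·e^{−qT}·N(−d₁) = 9.161298 − 8.613919 = 0.547380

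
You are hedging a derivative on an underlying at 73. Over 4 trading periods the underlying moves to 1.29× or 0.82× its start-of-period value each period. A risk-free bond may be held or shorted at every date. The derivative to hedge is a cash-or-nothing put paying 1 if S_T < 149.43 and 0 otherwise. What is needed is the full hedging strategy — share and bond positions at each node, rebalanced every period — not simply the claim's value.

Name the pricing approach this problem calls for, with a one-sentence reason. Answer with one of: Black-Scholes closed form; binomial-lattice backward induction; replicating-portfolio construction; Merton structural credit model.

framework: replicating-portfolio construction

Key observation: the deliverable is the dynamic trading strategy on the 4-step tree (spot 73, moves 1.29 and 0.82), so the valuation must go through the node-by-node replicating-portfolio solve.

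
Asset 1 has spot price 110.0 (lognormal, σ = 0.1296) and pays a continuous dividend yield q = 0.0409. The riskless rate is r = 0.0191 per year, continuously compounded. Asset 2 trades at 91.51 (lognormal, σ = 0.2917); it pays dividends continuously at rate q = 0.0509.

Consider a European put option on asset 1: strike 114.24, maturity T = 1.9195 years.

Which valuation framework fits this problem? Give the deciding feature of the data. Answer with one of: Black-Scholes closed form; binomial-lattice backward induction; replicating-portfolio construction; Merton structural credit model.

framework: Black-Scholes closed form

Key observation: a European-exercise option on asset 1 struck at 114.24 — a GBM underlying with constant parameters — admits an analytic price: the data contain no early exercise, no discrete tree, no debt structure.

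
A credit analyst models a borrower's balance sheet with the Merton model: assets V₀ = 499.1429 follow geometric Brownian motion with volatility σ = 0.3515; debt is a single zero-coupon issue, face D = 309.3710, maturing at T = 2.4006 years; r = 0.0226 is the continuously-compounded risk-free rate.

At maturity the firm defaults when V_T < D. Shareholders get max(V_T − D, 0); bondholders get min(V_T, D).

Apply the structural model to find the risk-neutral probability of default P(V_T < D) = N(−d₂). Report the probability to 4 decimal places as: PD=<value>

Apply the equity-as-call identities (strike 309.3710, horizon 2.4006 years):
d₁ = [ln(V₀/D) + (r + σ²/2)T] / (σ√T)
   = [ln(499.1429/309.3710) + (0.0226 + 0.5·0.3515²)·2.4006] / (0.3515·√2.4006)
   = [0.478351 + 0.202553] / 0.544610 = 1.250262
d₂ = d₁ − σ√T = 1.250262 − 0.544610 = 0.705652
risk-neutral PD = N(−d₂) = N(-0.705652) = 0.240202

PD=0.2402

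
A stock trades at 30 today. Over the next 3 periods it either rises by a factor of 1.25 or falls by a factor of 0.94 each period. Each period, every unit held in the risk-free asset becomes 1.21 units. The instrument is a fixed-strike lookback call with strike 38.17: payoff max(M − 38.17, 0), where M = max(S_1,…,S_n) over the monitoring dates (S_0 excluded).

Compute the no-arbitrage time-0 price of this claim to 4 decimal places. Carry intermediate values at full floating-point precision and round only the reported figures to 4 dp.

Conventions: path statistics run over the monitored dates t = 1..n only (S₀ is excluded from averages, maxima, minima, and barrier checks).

price = 8.7491

Under the martingale measure an up-move has probability p* = 0.8710; value the claim as the probability-weighted average of per-path payoffs, discounted 3 periods at R = 1.21.
Enumerate all 2^3 = 8 price paths (U = up ×1.25, D = down ×0.94); each path with k up-moves has probability p*^k·(1−p*)^(3−k).
DDD: M=28.2000, payoff=0.0000, prob=0.002148
UDD: M=37.5000, payoff=0.0000, prob=0.014501
DUD: M=35.2500, payoff=0.0000, prob=0.014501
UUD: M=46.8750, payoff=8.7050, prob=0.097882
DDU: M=33.1350, payoff=0.0000, prob=0.014501
UDU: M=44.0625, payoff=5.8925, prob=0.097882
DUU: M=44.0625, payoff=5.8925, prob=0.097882
UUU: M=58.5938, payoff=20.4237, prob=0.660703
Price = Σ prob·payoff / R^3 = 15.499631 / 1.771561 = 8.7491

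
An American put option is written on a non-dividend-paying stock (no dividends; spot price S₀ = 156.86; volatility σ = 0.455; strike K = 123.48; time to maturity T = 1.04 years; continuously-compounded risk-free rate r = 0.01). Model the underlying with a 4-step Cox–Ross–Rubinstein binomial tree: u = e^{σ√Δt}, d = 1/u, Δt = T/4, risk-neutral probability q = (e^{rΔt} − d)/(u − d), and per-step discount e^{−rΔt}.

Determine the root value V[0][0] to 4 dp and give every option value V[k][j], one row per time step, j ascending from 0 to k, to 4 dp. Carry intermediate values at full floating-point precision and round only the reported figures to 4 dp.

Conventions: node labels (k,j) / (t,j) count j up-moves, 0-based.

price = 13.1267
tree:
13.1267
20.4672 4.1519
31.0487 7.5386 0.0000
45.2747 13.6879 0.0000 0.0000
61.4677 24.8532 0.0000 0.0000 0.0000

Δt=0.26000  u=1.26113  d=0.79294  q=0.44782  discount=0.99740
step 4 (expiry): payoffs max(K−S,0) = 61.4677 24.8532 0.0000 0.0000 0.0000
k=3: (k=3,j=0): S=78.2053, K−S=45.2747, hold=44.9541 ⇒ V=45.2747 exercise | (k=3,j=1): S=124.3809, K−S=0.0000, hold=13.6879 ⇒ V=13.6879 continue | (k=3,j=2): S=197.8203, K−S=0.0000, hold=0.0000 ⇒ V=0.0000 continue | (k=3,j=3): S=314.6213, K−S=0.0000, hold=0.0000 ⇒ V=0.0000 continue
k=2: (k=2,j=0): S=98.6268, K−S=24.8532, hold=31.0487 ⇒ V=31.0487 continue | (k=2,j=1): S=156.8600, K−S=0.0000, hold=7.5386 ⇒ V=7.5386 continue | (k=2,j=2): S=249.4764, K−S=0.0000, hold=0.0000 ⇒ V=0.0000 continue
k=1: (k=1,j=0): S=124.3809, K−S=0.0000, hold=20.4672 ⇒ V=20.4672 continue | (k=1,j=1): S=197.8203, K−S=0.0000, hold=4.1519 ⇒ V=4.1519 continue
k=0: (k=0,j=0): S=156.8600, K−S=0.0000, hold=13.1267 ⇒ V=13.1267 continue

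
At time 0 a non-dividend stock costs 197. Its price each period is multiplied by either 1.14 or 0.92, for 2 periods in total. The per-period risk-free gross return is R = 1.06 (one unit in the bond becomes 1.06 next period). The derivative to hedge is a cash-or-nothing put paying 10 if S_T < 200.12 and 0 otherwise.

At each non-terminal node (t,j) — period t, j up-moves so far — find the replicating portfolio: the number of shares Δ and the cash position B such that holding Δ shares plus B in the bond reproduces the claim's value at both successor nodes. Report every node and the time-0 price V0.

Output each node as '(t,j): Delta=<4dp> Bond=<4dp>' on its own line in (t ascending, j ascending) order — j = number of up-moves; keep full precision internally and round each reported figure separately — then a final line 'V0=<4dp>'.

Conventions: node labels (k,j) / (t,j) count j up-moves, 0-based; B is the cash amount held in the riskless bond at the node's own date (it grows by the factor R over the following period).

(0,0): Delta=-0.0792 Bond=16.7702
(1,0): Delta=-0.2508 Bond=48.8851
(1,1): Delta=0.0000 Bond=0.0000
V0=1.1769

No-arbitrage ⇒ martingale measure with p* = (R−d)/(u−d) = 0.6364.
Payoffs at expiry: V(2,0)=10.0000, V(2,1)=0.0000, V(2,2)=0.0000
(1,0): S=181.2400. Δ = (V_up−V_dn)/(S_up−S_dn) = (0.0000−10.0000)/(206.6136−166.7408) = -0.2508. V = [p*·0.0000 + (1−p*)·10.0000]/1.06 = 3.4305. B = V − Δ·S = 48.8851.
(1,1): S=224.5800. Δ = (V_up−V_dn)/(S_up−S_dn) = (0.0000−0.0000)/(256.0212−206.6136) = 0.0000. V = [p*·0.0000 + (1−p*)·0.0000]/1.06 = 0.0000. B = V − Δ·S = 0.0000.
(0,0): S=197.0000. Δ = (V_up−V_dn)/(S_up−S_dn) = (0.0000−3.4305)/(224.5800−181.2400) = -0.0792. V = [p*·0.0000 + (1−p*)·3.4305]/1.06 = 1.1769. B = V − Δ·S = 16.7702.
Verification: the root portfolio costs Δ(0,0)·S0 + B(0,0) = 1.1769, matching V0.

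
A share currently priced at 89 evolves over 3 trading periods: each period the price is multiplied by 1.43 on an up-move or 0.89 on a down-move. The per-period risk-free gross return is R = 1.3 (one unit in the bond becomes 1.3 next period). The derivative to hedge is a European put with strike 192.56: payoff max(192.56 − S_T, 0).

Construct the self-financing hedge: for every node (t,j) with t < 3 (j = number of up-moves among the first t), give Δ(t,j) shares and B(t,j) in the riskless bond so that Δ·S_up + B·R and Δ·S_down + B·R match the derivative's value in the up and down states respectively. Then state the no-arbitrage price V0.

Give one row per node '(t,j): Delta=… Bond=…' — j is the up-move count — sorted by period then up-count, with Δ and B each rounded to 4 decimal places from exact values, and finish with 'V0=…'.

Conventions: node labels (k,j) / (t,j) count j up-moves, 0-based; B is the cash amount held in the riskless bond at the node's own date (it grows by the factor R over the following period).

Since d<R<u, set p* = (R−d)/(u−d) = 0.7593; price each node as the discounted p*-expectation of its children.
Payoffs at expiry: V(3,0)=129.8178, V(3,1)=91.7494, V(3,2)=30.5835, V(3,3)=0.0000
Node (2,0) S=70.4969: V=(p*·91.7494+(1−p*)·129.8178)/1.3=77.6262; Δ=(91.7494−129.8178)/(100.8106−62.7422)=-1.0000; B=V−Δ·S=148.1231
Node (2,1) S=113.2703: V=(p*·30.5835+(1−p*)·91.7494)/1.3=34.8528; Δ=(30.5835−91.7494)/(161.9765−100.8106)=-1.0000; B=V−Δ·S=148.1231
Node (2,2) S=181.9961: V=(p*·0.0000+(1−p*)·30.5835)/1.3=5.6636; Δ=(0.0000−30.5835)/(260.2544−161.9765)=-0.3112; B=V−Δ·S=62.2997
Node (1,0) S=79.2100: V=(p*·34.8528+(1−p*)·77.6262)/1.3=34.7308; Δ=(34.8528−77.6262)/(113.2703−70.4969)=-1.0000; B=V−Δ·S=113.9408
Node (1,1) S=127.2700: V=(p*·5.6636+(1−p*)·34.8528)/1.3=9.7620; Δ=(5.6636−34.8528)/(181.9961−113.2703)=-0.4247; B=V−Δ·S=63.8160
Node (0,0) S=89.0000: V=(p*·9.7620+(1−p*)·34.7308)/1.3=12.1331; Δ=(9.7620−34.7308)/(127.2700−79.2100)=-0.5195; B=V−Δ·S=58.3716
Check: Δ(0,0)·S0 + B(0,0) = 12.1331 = V0.

(0,0): Delta=-0.5195 Bond=58.3716
(1,0): Delta=-1.0000 Bond=113.9408
(1,1): Delta=-0.4247 Bond=63.8160
(2,0): Delta=-1.0000 Bond=148.1231
(2,1): Delta=-1.0000 Bond=148.1231
(2,2): Delta=-0.3112 Bond=62.2997
V0=12.1331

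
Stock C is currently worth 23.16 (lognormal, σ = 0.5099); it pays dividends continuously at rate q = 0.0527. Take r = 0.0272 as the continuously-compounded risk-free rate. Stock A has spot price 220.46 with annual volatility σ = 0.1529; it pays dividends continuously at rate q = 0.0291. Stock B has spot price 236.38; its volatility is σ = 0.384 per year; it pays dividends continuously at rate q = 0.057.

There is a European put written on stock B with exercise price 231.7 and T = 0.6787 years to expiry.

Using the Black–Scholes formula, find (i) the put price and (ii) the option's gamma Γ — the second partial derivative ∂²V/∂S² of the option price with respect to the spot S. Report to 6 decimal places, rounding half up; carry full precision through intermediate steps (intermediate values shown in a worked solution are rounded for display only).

price = 28.610491
Γ = 0.005069

σ√T = 0.384·√0.6787 = 0.316352
d₁ = (ln(S/K) + (r−q+σ²/2)T) / (σ√T) = (ln(236.38/231.7) + (0.0272−0.057+0.384²/2)·0.6787) / 0.316352 = (0.019997 + 0.029814) / 0.316352 = 0.157455
d₂ = d₁ − σ√T = 0.157455 − 0.316352 = -0.158897
e^{−rT} = 0.981709
e^{−qT} = 0.962053
N(−d₁) = 0.437443,  N(−d₂) = 0.563125
Put price V = K·e^{−rT}·N(−d₂) − S·e^{−qT}·N(−d₁) = 128.089449 − 99.478958 = 28.610491
φ(d₁) = (1/√(2π))·e^{−d₁²/2} = 0.394027
Γ = e^{−qT}·φ(d₁) / (S·σ·√T) = 0.005069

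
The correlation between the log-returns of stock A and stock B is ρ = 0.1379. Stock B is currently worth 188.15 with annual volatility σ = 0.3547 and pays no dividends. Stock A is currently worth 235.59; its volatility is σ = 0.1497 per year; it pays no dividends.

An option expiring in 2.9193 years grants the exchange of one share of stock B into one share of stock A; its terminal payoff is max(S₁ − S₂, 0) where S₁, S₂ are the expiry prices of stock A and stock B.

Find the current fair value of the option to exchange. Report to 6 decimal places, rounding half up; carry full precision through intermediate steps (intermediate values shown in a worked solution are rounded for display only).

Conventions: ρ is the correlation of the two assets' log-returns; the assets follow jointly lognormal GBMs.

exchange price = 78.864061

σ_eff = √(σ₁² + σ₂² − 2ρσ₁σ₂) = √(0.1497² + 0.3547² − 2·0.1379·0.1497·0.3547) = 0.365483
d₁ = (ln(S₁/S₂) + (q₂ − q₁ + σ_eff²/2)T) / (σ_eff√T) = (ln(235.59/188.15) + (0.0 − 0.0 + 0.066789)·2.9193) / 0.624462 = 0.672307
d₂ = d₁ − σ_eff√T = 0.672307 − 0.624462 = 0.047844
N(d₁) = 0.749306,  N(d₂) = 0.519080
V = S₁·e^{−q₁T}·N(d₁) − S₂·e^{−q₂T}·N(d₂) = 176.528932 − 97.664871 = 78.864061
Key observation: pricing in stock B-units makes this a unit-strike call on the ratio S₁/S₂ — the risk-free rate cancels and cannot affect the value.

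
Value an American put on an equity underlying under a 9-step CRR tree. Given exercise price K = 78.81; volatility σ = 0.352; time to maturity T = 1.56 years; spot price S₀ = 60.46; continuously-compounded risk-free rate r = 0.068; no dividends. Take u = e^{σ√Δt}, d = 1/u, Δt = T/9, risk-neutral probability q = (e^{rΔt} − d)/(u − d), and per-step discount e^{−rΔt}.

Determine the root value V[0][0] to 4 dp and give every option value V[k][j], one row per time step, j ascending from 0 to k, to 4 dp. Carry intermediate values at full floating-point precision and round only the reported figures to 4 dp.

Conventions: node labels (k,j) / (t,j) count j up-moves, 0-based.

price = 20.0797
tree:
20.0797
26.5917 14.1369
33.7099 19.6911 8.9978
39.8578 26.5917 13.3563 4.9158
45.1677 33.7099 19.1983 7.9153 2.0765
49.7537 39.8578 26.5917 12.3664 3.7166 0.5096
53.7146 45.1677 33.7099 18.5928 6.5233 1.0390 0.0000
57.1355 49.7537 39.8578 26.5917 11.1502 2.1186 0.0000 0.0000
60.0901 53.7146 45.1677 33.7099 18.3500 4.3196 0.0000 0.0000 0.0000
62.6419 57.1355 49.7537 39.8578 26.5917 8.8075 0.0000 0.0000 0.0000 0.0000

Δt=0.17333, u=1.15783, d=0.86368, q=0.50374, disc=e^(-rΔt)=0.98828
k=9 terminal: V=max(K-S,0) → 62.6419 57.1355 49.7537 39.8578 26.5917 8.8075 0.0000 0.0000 0.0000 0.0000
k=8: j=0 S=18.7199 intr=60.0901 cont=59.1666 V=60.0901[EX]; j=1 S=25.0954 intr=53.7146 cont=52.7911 V=53.7146[EX]; j=2 S=33.6423 intr=45.1677 cont=44.2442 V=45.1677[EX]; j=3 S=45.1001 intr=33.7099 cont=32.7865 V=33.7099[EX]; j=4 S=60.4600 intr=18.3500 cont=17.4265 V=18.3500[EX]; j=5 S=81.0512 intr=0.0000 cont=4.3196 V=4.3196[hold]; j=6 S=108.6552 intr=0.0000 cont=0.0000 V=0.0000[hold]; j=7 S=145.6604 intr=0.0000 cont=0.0000 V=0.0000[hold]; j=8 S=195.2686 intr=0.0000 cont=0.0000 V=0.0000[hold]
k=7: j=0 S=21.6745 intr=57.1355 cont=56.2120 V=57.1355[EX]; j=1 S=29.0563 intr=49.7537 cont=48.8302 V=49.7537[EX]; j=2 S=38.9522 intr=39.8578 cont=38.9344 V=39.8578[EX]; j=3 S=52.2183 intr=26.5917 cont=25.6683 V=26.5917[EX]; j=4 S=70.0025 intr=8.8075 cont=11.1502 V=11.1502[hold]; j=5 S=93.8436 intr=0.0000 cont=2.1186 V=2.1186[hold]; j=6 S=125.8044 intr=0.0000 cont=0.0000 V=0.0000[hold]; j=7 S=168.6502 intr=0.0000 cont=0.0000 V=0.0000[hold]
k=6: j=0 S=25.0954 intr=53.7146 cont=52.7911 V=53.7146[EX]; j=1 S=33.6423 intr=45.1677 cont=44.2442 V=45.1677[EX]; j=2 S=45.1001 intr=33.7099 cont=32.7865 V=33.7099[EX]; j=3 S=60.4600 intr=18.3500 cont=18.5928 V=18.5928[hold]; j=4 S=81.0512 intr=0.0000 cont=6.5233 V=6.5233[hold]; j=5 S=108.6552 intr=0.0000 cont=1.0390 V=1.0390[hold]; j=6 S=145.6604 intr=0.0000 cont=0.0000 V=0.0000[hold]
k=5: j=0 S=29.0563 intr=49.7537 cont=48.8302 V=49.7537[EX]; j=1 S=38.9522 intr=39.8578 cont=38.9344 V=39.8578[EX]; j=2 S=52.2183 intr=26.5917 cont=25.7892 V=26.5917[EX]; j=3 S=70.0025 intr=8.8075 cont=12.3664 V=12.3664[hold]; j=4 S=93.8436 intr=0.0000 cont=3.7166 V=3.7166[hold]; j=5 S=125.8044 intr=0.0000 cont=0.5096 V=0.5096[hold]
k=4: j=0 S=33.6423 intr=45.1677 cont=44.2442 V=45.1677[EX]; j=1 S=45.1001 intr=33.7099 cont=32.7865 V=33.7099[EX]; j=2 S=60.4600 intr=18.3500 cont=19.1983 V=19.1983[hold]; j=3 S=81.0512 intr=0.0000 cont=7.9153 V=7.9153[hold]; j=4 S=108.6552 intr=0.0000 cont=2.0765 V=2.0765[hold]
k=3: j=0 S=38.9522 intr=39.8578 cont=38.9344 V=39.8578[EX]; j=1 S=52.2183 intr=26.5917 cont=26.0906 V=26.5917[EX]; j=2 S=70.0025 intr=8.8075 cont=13.3563 V=13.3563[hold]; j=3 S=93.8436 intr=0.0000 cont=4.9158 V=4.9158[hold]
k=2: j=0 S=45.1001 intr=33.7099 cont=32.7865 V=33.7099[EX]; j=1 S=60.4600 intr=18.3500 cont=19.6911 V=19.6911[hold]; j=2 S=81.0512 intr=0.0000 cont=8.9978 V=8.9978[hold]
k=1: j=0 S=52.2183 intr=26.5917 cont=26.3359 V=26.5917[EX]; j=1 S=70.0025 intr=8.8075 cont=14.1369 V=14.1369[hold]
k=0: j=0 S=60.4600 intr=18.3500 cont=20.0797 V=20.0797[hold]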